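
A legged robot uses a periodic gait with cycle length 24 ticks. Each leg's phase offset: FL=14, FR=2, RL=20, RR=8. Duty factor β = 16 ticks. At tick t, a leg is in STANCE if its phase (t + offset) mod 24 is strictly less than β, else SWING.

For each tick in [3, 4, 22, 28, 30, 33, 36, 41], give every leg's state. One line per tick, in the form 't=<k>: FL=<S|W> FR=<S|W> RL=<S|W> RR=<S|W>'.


t=3: FL=W FR=S RL=W RR=S
t=4: FL=W FR=S RL=S RR=S
t=22: FL=S FR=S RL=W RR=S
t=28: FL=W FR=S RL=S RR=S
t=30: FL=W FR=S RL=S RR=S
t=33: FL=W FR=S RL=S RR=W
t=36: FL=S FR=S RL=S RR=W
t=41: FL=S FR=W RL=S RR=S

t=3: phase=(17,5,23,11) vs β=16 → FL=W FR=S RL=W RR=S
t=4: phase=(18,6,0,12) vs β=16 → FL=W FR=S RL=S RR=S
t=22: phase=(12,0,18,6) vs β=16 → FL=S FR=S RL=W RR=S
t=28: phase=(18,6,0,12) vs β=16 → FL=W FR=S RL=S RR=S
t=30: phase=(20,8,2,14) vs β=16 → FL=W FR=S RL=S RR=S
t=33: phase=(23,11,5,17) vs β=16 → FL=W FR=S RL=S RR=W
t=36: phase=(2,14,8,20) vs β=16 → FL=S FR=S RL=S RR=W
t=41: phase=(7,19,13,1) vs β=16 → FL=S FR=W RL=S RR=S


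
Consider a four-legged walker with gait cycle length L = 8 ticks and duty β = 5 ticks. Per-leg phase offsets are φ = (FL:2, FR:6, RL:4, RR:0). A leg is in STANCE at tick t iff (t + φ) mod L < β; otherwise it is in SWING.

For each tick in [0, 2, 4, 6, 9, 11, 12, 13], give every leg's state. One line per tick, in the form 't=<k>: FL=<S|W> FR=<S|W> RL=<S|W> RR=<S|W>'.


t=0: FL=S FR=W RL=S RR=S
t=2: FL=S FR=S RL=W RR=S
t=4: FL=W FR=S RL=S RR=S
t=6: FL=S FR=S RL=S RR=W
t=9: FL=S FR=W RL=W RR=S
t=11: FL=W FR=S RL=W RR=S
t=12: FL=W FR=S RL=S RR=S
t=13: FL=W FR=S RL=S RR=W

t=0: phase=(2,6,4,0) vs β=5 → FL=S FR=W RL=S RR=S
t=2: phase=(4,0,6,2) vs β=5 → FL=S FR=S RL=W RR=S
t=4: phase=(6,2,0,4) vs β=5 → FL=W FR=S RL=S RR=S
t=6: phase=(0,4,2,6) vs β=5 → FL=S FR=S RL=S RR=W
t=9: phase=(3,7,5,1) vs β=5 → FL=S FR=W RL=W RR=S
t=11: phase=(5,1,7,3) vs β=5 → FL=W FR=S RL=W RR=S
t=12: phase=(6,2,0,4) vs β=5 → FL=W FR=S RL=S RR=S
t=13: phase=(7,3,1,5) vs β=5 → FL=W FR=S RL=S RR=W


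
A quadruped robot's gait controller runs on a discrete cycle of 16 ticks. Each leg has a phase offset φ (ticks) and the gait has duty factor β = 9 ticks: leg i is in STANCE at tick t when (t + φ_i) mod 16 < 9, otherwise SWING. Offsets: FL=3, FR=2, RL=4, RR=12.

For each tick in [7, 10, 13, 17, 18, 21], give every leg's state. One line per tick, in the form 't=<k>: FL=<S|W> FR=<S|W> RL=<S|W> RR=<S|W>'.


t=7: FL=W FR=W RL=W RR=S
t=10: FL=W FR=W RL=W RR=S
t=13: FL=S FR=W RL=S RR=W
t=17: FL=S FR=S RL=S RR=W
t=18: FL=S FR=S RL=S RR=W
t=21: FL=S FR=S RL=W RR=S

t=7: phase=(10,9,11,3) vs β=9 → FL=W FR=W RL=W RR=S
t=10: phase=(13,12,14,6) vs β=9 → FL=W FR=W RL=W RR=S
t=13: phase=(0,15,1,9) vs β=9 → FL=S FR=W RL=S RR=W
t=17: phase=(4,3,5,13) vs β=9 → FL=S FR=S RL=S RR=W
t=18: phase=(5,4,6,14) vs β=9 → FL=S FR=S RL=S RR=W
t=21: phase=(8,7,9,1) vs β=9 → FL=S FR=S RL=W RR=S


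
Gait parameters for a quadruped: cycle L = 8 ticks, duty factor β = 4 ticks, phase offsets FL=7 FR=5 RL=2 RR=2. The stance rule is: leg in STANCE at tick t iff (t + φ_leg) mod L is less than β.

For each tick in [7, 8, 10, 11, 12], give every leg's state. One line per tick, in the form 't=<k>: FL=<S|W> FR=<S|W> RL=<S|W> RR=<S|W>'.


t=7: phase=(6,4,1,1) vs β=4 → FL=W FR=W RL=S RR=S
t=8: phase=(7,5,2,2) vs β=4 → FL=W FR=W RL=S RR=S
t=10: phase=(1,7,4,4) vs β=4 → FL=S FR=W RL=W RR=W
t=11: phase=(2,0,5,5) vs β=4 → FL=S FR=S RL=W RR=W
t=12: phase=(3,1,6,6) vs β=4 → FL=S FR=S RL=W RR=W

t=7: FL=W FR=W RL=S RR=S
t=8: FL=W FR=W RL=S RR=S
t=10: FL=S FR=W RL=W RR=W
t=11: FL=S FR=S RL=W RR=W
t=12: FL=S FR=S RL=W RR=W


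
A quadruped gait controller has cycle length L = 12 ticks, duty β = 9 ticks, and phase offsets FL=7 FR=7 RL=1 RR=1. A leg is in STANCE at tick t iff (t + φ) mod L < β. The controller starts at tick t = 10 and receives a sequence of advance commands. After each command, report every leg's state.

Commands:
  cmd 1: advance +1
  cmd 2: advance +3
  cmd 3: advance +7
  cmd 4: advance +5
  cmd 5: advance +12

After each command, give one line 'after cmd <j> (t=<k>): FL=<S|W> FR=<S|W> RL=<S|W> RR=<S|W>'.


start t=10: FL=S FR=S RL=W RR=W
cmd 1: advance +1 → t=11, phase=(6,6,0,0) → FL=S FR=S RL=S RR=S
cmd 2: advance +3 → t=14, phase=(9,9,3,3) → FL=W FR=W RL=S RR=S
cmd 3: advance +7 → t=21, phase=(4,4,10,10) → FL=S FR=S RL=W RR=W
cmd 4: advance +5 → t=26, phase=(9,9,3,3) → FL=W FR=W RL=S RR=S
cmd 5: advance +12 → t=38, phase=(9,9,3,3) → FL=W FR=W RL=S RR=S

after cmd 1 (t=11): FL=S FR=S RL=S RR=S
after cmd 2 (t=14): FL=W FR=W RL=S RR=S
after cmd 3 (t=21): FL=S FR=S RL=W RR=W
after cmd 4 (t=26): FL=W FR=W RL=S RR=S
after cmd 5 (t=38): FL=W FR=W RL=S RR=S


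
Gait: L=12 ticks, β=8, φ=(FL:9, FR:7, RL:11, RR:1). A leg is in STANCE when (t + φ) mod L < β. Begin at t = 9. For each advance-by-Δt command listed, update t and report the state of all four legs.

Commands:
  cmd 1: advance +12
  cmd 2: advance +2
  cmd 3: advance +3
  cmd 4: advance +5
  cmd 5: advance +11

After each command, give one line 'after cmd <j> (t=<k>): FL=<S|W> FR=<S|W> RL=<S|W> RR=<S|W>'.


after cmd 1 (t=21): FL=S FR=S RL=W RR=W
after cmd 2 (t=23): FL=W FR=S RL=W RR=S
after cmd 3 (t=26): FL=W FR=W RL=S RR=S
after cmd 4 (t=31): FL=S FR=S RL=S RR=W
after cmd 5 (t=42): FL=S FR=S RL=S RR=S

start t=9: FL=S FR=S RL=W RR=W
cmd 1: advance +12 → t=21, phase=(6,4,8,10) → FL=S FR=S RL=W RR=W
cmd 2: advance +2 → t=23, phase=(8,6,10,0) → FL=W FR=S RL=W RR=S
cmd 3: advance +3 → t=26, phase=(11,9,1,3) → FL=W FR=W RL=S RR=S
cmd 4: advance +5 → t=31, phase=(4,2,6,8) → FL=S FR=S RL=S RR=W
cmd 5: advance +11 → t=42, phase=(3,1,5,7) → FL=S FR=S RL=S RR=S


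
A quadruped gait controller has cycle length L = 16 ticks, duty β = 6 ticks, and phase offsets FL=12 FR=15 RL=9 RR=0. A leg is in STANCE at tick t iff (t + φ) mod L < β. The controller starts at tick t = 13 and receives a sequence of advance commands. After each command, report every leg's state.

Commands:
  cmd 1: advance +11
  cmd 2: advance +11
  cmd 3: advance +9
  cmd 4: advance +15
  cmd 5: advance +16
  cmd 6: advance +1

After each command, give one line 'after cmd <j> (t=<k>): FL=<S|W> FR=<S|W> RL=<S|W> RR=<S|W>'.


after cmd 1 (t=24): FL=S FR=W RL=S RR=W
after cmd 2 (t=35): FL=W FR=S RL=W RR=S
after cmd 3 (t=44): FL=W FR=W RL=S RR=W
after cmd 4 (t=59): FL=W FR=W RL=S RR=W
after cmd 5 (t=75): FL=W FR=W RL=S RR=W
after cmd 6 (t=76): FL=W FR=W RL=S RR=W

start t=13: FL=W FR=W RL=W RR=W
cmd 1: advance +11 → t=24, phase=(4,7,1,8) → FL=S FR=W RL=S RR=W
cmd 2: advance +11 → t=35, phase=(15,2,12,3) → FL=W FR=S RL=W RR=S
cmd 3: advance +9 → t=44, phase=(8,11,5,12) → FL=W FR=W RL=S RR=W
cmd 4: advance +15 → t=59, phase=(7,10,4,11) → FL=W FR=W RL=S RR=W
cmd 5: advance +16 → t=75, phase=(7,10,4,11) → FL=W FR=W RL=S RR=W
cmd 6: advance +1 → t=76, phase=(8,11,5,12) → FL=W FR=W RL=S RR=W


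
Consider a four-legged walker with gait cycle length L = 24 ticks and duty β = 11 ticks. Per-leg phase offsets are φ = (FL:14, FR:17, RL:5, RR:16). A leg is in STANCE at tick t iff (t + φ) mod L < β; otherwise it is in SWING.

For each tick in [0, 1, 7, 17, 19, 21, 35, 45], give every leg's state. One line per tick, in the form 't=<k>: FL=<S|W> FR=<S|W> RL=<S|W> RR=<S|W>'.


t=0: FL=W FR=W RL=S RR=W
t=1: FL=W FR=W RL=S RR=W
t=7: FL=W FR=S RL=W RR=W
t=17: FL=S FR=S RL=W RR=S
t=19: FL=S FR=W RL=S RR=W
t=21: FL=W FR=W RL=S RR=W
t=35: FL=S FR=S RL=W RR=S
t=45: FL=W FR=W RL=S RR=W

t=0: phase=(14,17,5,16) vs β=11 → FL=W FR=W RL=S RR=W
t=1: phase=(15,18,6,17) vs β=11 → FL=W FR=W RL=S RR=W
t=7: phase=(21,0,12,23) vs β=11 → FL=W FR=S RL=W RR=W
t=17: phase=(7,10,22,9) vs β=11 → FL=S FR=S RL=W RR=S
t=19: phase=(9,12,0,11) vs β=11 → FL=S FR=W RL=S RR=W
t=21: phase=(11,14,2,13) vs β=11 → FL=W FR=W RL=S RR=W
t=35: phase=(1,4,16,3) vs β=11 → FL=S FR=S RL=W RR=S
t=45: phase=(11,14,2,13) vs β=11 → FL=W FR=W RL=S RR=W


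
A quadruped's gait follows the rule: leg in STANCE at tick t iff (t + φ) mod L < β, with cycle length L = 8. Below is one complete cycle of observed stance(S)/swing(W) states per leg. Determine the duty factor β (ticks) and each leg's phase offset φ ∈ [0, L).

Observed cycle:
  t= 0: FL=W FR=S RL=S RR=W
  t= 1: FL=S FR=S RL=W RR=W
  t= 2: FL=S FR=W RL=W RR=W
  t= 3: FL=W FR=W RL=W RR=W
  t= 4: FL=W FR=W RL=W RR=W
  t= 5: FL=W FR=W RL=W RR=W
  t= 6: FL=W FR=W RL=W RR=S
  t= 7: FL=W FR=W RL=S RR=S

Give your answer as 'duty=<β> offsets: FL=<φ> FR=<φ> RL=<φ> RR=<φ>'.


duty β = stance ticks per leg = 2
FL: stance ticks = 2; W→S at t=1 → φ=7
FR: stance ticks = 2; W→S at t=0 → φ=0
RL: stance ticks = 2; W→S at t=7 → φ=1
RR: stance ticks = 2; W→S at t=6 → φ=2

duty=2 offsets: FL=7 FR=0 RL=1 RR=2


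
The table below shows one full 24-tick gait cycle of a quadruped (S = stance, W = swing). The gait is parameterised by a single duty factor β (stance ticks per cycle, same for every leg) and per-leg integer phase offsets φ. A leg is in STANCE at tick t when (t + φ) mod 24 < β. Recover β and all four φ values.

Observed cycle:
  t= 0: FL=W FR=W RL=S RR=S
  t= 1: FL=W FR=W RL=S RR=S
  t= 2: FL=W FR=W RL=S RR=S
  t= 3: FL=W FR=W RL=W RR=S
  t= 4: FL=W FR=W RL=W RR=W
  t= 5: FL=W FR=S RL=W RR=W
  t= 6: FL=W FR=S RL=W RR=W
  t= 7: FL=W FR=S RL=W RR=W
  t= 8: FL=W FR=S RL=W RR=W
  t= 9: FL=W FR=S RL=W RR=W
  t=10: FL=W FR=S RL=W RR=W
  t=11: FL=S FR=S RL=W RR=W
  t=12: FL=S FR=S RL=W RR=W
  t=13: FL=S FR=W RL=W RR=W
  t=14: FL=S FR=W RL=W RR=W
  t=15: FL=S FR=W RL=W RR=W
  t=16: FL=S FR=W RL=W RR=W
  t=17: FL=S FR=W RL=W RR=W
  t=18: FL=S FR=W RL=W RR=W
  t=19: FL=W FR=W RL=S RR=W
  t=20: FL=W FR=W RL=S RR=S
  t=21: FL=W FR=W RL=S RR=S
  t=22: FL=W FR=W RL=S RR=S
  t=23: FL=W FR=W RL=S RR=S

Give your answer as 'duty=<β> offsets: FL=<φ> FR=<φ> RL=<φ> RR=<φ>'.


duty=8 offsets: FL=13 FR=19 RL=5 RR=4

duty β = stance ticks per leg = 8
FL: stance ticks = 8; W→S at t=11 → φ=13
FR: stance ticks = 8; W→S at t=5 → φ=19
RL: stance ticks = 8; W→S at t=19 → φ=5
RR: stance ticks = 8; W→S at t=20 → φ=4


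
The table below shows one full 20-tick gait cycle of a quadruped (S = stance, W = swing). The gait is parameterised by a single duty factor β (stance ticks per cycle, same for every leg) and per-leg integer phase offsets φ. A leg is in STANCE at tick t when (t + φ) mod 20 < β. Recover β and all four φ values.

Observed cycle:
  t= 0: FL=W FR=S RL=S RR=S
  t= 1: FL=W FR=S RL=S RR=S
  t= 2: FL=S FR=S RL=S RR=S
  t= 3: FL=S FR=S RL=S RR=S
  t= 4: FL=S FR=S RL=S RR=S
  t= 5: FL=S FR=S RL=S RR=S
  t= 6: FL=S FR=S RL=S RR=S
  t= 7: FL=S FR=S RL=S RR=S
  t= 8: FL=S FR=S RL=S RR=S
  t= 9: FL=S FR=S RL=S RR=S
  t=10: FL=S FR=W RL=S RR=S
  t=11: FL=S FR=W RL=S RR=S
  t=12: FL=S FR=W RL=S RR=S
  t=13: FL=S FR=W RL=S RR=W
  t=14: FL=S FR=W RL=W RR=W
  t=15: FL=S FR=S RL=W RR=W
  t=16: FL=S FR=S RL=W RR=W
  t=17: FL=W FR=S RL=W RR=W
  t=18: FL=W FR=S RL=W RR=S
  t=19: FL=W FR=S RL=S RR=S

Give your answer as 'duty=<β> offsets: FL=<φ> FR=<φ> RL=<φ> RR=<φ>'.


duty=15 offsets: FL=18 FR=5 RL=1 RR=2

duty β = stance ticks per leg = 15
FL: stance ticks = 15; W→S at t=2 → φ=18
FR: stance ticks = 15; W→S at t=15 → φ=5
RL: stance ticks = 15; W→S at t=19 → φ=1
RR: stance ticks = 15; W→S at t=18 → φ=2


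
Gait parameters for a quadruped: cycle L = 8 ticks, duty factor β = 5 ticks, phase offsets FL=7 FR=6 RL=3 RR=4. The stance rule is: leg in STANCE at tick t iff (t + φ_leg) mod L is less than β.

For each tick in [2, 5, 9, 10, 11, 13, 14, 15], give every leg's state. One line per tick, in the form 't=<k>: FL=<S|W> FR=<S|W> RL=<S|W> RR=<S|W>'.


t=2: phase=(1,0,5,6) vs β=5 → FL=S FR=S RL=W RR=W
t=5: phase=(4,3,0,1) vs β=5 → FL=S FR=S RL=S RR=S
t=9: phase=(0,7,4,5) vs β=5 → FL=S FR=W RL=S RR=W
t=10: phase=(1,0,5,6) vs β=5 → FL=S FR=S RL=W RR=W
t=11: phase=(2,1,6,7) vs β=5 → FL=S FR=S RL=W RR=W
t=13: phase=(4,3,0,1) vs β=5 → FL=S FR=S RL=S RR=S
t=14: phase=(5,4,1,2) vs β=5 → FL=W FR=S RL=S RR=S
t=15: phase=(6,5,2,3) vs β=5 → FL=W FR=W RL=S RR=S

t=2: FL=S FR=S RL=W RR=W
t=5: FL=S FR=S RL=S RR=S
t=9: FL=S FR=W RL=S RR=W
t=10: FL=S FR=S RL=W RR=W
t=11: FL=S FR=S RL=W RR=W
t=13: FL=S FR=S RL=S RR=S
t=14: FL=W FR=S RL=S RR=S
t=15: FL=W FR=W RL=S RR=S


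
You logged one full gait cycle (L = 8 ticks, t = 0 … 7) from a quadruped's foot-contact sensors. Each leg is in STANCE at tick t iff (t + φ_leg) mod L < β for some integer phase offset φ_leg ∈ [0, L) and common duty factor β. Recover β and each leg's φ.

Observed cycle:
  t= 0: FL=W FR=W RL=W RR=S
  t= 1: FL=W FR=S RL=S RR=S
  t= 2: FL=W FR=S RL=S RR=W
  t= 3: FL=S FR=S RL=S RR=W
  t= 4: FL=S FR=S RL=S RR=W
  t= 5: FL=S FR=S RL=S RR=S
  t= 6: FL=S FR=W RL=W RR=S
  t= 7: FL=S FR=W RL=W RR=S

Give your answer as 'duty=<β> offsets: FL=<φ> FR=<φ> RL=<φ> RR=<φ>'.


duty=5 offsets: FL=5 FR=7 RL=7 RR=3

duty β = stance ticks per leg = 5
FL: stance ticks = 5; W→S at t=3 → φ=5
FR: stance ticks = 5; W→S at t=1 → φ=7
RL: stance ticks = 5; W→S at t=1 → φ=7
RR: stance ticks = 5; W→S at t=5 → φ=3


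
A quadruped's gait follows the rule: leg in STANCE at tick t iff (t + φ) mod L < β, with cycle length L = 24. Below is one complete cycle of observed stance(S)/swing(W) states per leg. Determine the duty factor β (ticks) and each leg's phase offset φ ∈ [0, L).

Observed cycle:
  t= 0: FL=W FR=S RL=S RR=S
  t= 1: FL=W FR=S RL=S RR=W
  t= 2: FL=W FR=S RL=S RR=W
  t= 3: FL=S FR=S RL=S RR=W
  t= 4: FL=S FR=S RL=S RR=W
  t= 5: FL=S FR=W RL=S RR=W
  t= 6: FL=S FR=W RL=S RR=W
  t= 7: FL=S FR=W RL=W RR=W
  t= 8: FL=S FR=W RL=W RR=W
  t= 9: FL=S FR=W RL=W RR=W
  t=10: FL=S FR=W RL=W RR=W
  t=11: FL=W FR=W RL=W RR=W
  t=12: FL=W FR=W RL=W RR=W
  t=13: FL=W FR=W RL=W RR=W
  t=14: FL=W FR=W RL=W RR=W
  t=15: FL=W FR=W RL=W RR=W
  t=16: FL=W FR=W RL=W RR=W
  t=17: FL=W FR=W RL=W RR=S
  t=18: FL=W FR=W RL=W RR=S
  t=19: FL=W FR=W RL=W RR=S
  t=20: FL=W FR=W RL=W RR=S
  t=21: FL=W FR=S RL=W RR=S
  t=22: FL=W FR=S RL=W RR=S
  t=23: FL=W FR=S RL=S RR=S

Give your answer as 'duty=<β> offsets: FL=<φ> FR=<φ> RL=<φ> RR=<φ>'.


duty=8 offsets: FL=21 FR=3 RL=1 RR=7

duty β = stance ticks per leg = 8
FL: stance ticks = 8; W→S at t=3 → φ=21
FR: stance ticks = 8; W→S at t=21 → φ=3
RL: stance ticks = 8; W→S at t=23 → φ=1
RR: stance ticks = 8; W→S at t=17 → φ=7


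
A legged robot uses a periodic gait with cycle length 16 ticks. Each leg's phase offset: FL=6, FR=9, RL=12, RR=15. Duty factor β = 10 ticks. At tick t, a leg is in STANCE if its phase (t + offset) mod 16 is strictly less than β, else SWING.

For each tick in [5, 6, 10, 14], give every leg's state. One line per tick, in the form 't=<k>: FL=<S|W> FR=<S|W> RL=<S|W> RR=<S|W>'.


t=5: FL=W FR=W RL=S RR=S
t=6: FL=W FR=W RL=S RR=S
t=10: FL=S FR=S RL=S RR=S
t=14: FL=S FR=S RL=W RR=W

t=5: phase=(11,14,1,4) vs β=10 → FL=W FR=W RL=S RR=S
t=6: phase=(12,15,2,5) vs β=10 → FL=W FR=W RL=S RR=S
t=10: phase=(0,3,6,9) vs β=10 → FL=S FR=S RL=S RR=S
t=14: phase=(4,7,10,13) vs β=10 → FL=S FR=S RL=W RR=W


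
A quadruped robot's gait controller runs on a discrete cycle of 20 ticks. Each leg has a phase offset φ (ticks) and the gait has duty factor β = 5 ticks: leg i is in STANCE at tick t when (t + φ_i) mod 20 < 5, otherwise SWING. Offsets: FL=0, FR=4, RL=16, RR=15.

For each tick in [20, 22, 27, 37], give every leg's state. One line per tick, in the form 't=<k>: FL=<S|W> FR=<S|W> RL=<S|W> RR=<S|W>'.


t=20: phase=(0,4,16,15) vs β=5 → FL=S FR=S RL=W RR=W
t=22: phase=(2,6,18,17) vs β=5 → FL=S FR=W RL=W RR=W
t=27: phase=(7,11,3,2) vs β=5 → FL=W FR=W RL=S RR=S
t=37: phase=(17,1,13,12) vs β=5 → FL=W FR=S RL=W RR=W

t=20: FL=S FR=S RL=W RR=W
t=22: FL=S FR=W RL=W RR=W
t=27: FL=W FR=W RL=S RR=S
t=37: FL=W FR=S RL=W RR=W


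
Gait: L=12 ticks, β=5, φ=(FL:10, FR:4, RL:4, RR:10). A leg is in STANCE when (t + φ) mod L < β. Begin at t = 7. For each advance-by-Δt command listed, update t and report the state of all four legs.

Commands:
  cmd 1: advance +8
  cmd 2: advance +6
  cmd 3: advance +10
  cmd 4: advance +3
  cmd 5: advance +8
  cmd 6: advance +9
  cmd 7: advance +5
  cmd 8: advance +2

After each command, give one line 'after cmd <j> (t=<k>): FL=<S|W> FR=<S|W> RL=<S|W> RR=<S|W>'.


start t=7: FL=W FR=W RL=W RR=W
cmd 1: advance +8 → t=15, phase=(1,7,7,1) → FL=S FR=W RL=W RR=S
cmd 2: advance +6 → t=21, phase=(7,1,1,7) → FL=W FR=S RL=S RR=W
cmd 3: advance +10 → t=31, phase=(5,11,11,5) → FL=W FR=W RL=W RR=W
cmd 4: advance +3 → t=34, phase=(8,2,2,8) → FL=W FR=S RL=S RR=W
cmd 5: advance +8 → t=42, phase=(4,10,10,4) → FL=S FR=W RL=W RR=S
cmd 6: advance +9 → t=51, phase=(1,7,7,1) → FL=S FR=W RL=W RR=S
cmd 7: advance +5 → t=56, phase=(6,0,0,6) → FL=W FR=S RL=S RR=W
cmd 8: advance +2 → t=58, phase=(8,2,2,8) → FL=W FR=S RL=S RR=W

after cmd 1 (t=15): FL=S FR=W RL=W RR=S
after cmd 2 (t=21): FL=W FR=S RL=S RR=W
after cmd 3 (t=31): FL=W FR=W RL=W RR=W
after cmd 4 (t=34): FL=W FR=S RL=S RR=W
after cmd 5 (t=42): FL=S FR=W RL=W RR=S
after cmd 6 (t=51): FL=S FR=W RL=W RR=S
after cmd 7 (t=56): FL=W FR=S RL=S RR=W
after cmd 8 (t=58): FL=W FR=S RL=S RR=W


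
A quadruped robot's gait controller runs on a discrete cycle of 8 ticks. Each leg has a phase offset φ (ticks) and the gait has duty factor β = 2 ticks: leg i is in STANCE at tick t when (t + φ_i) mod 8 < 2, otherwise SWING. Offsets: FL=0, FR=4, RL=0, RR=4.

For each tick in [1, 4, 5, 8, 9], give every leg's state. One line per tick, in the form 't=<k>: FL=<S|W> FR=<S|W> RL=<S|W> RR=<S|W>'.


t=1: FL=S FR=W RL=S RR=W
t=4: FL=W FR=S RL=W RR=S
t=5: FL=W FR=S RL=W RR=S
t=8: FL=S FR=W RL=S RR=W
t=9: FL=S FR=W RL=S RR=W

t=1: phase=(1,5,1,5) vs β=2 → FL=S FR=W RL=S RR=W
t=4: phase=(4,0,4,0) vs β=2 → FL=W FR=S RL=W RR=S
t=5: phase=(5,1,5,1) vs β=2 → FL=W FR=S RL=W RR=S
t=8: phase=(0,4,0,4) vs β=2 → FL=S FR=W RL=S RR=W
t=9: phase=(1,5,1,5) vs β=2 → FL=S FR=W RL=S RR=W


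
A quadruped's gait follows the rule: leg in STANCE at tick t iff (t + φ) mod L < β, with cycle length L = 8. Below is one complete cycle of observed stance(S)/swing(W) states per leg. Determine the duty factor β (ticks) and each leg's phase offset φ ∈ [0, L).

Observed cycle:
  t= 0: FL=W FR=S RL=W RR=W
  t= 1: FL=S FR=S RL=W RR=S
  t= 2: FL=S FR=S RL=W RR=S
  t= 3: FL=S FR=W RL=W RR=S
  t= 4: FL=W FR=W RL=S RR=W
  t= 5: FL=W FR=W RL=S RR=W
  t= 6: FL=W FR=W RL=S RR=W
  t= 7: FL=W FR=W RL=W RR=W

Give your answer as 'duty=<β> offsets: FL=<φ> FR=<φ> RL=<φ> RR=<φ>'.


duty β = stance ticks per leg = 3
FL: stance ticks = 3; W→S at t=1 → φ=7
FR: stance ticks = 3; W→S at t=0 → φ=0
RL: stance ticks = 3; W→S at t=4 → φ=4
RR: stance ticks = 3; W→S at t=1 → φ=7

duty=3 offsets: FL=7 FR=0 RL=4 RR=7


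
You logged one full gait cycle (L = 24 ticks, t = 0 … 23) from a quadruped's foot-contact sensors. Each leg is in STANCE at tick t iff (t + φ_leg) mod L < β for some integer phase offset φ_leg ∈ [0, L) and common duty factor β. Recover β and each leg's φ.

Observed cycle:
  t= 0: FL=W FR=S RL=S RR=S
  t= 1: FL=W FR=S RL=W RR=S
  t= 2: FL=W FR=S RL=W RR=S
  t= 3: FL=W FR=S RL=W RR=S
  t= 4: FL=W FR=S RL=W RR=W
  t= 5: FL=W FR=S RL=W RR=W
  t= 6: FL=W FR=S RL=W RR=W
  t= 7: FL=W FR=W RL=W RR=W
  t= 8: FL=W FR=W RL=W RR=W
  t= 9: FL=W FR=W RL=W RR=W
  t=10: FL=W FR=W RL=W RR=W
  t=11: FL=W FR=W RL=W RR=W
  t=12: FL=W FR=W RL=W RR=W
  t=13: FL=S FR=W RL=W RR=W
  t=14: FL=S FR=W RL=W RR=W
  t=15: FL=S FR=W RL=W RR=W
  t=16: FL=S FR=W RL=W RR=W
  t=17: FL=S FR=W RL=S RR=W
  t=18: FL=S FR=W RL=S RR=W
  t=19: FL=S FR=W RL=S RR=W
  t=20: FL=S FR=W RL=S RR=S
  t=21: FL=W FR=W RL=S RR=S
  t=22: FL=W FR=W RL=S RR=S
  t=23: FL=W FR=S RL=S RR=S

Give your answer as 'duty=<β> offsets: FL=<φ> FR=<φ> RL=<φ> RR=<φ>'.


duty β = stance ticks per leg = 8
FL: stance ticks = 8; W→S at t=13 → φ=11
FR: stance ticks = 8; W→S at t=23 → φ=1
RL: stance ticks = 8; W→S at t=17 → φ=7
RR: stance ticks = 8; W→S at t=20 → φ=4

duty=8 offsets: FL=11 FR=1 RL=7 RR=4


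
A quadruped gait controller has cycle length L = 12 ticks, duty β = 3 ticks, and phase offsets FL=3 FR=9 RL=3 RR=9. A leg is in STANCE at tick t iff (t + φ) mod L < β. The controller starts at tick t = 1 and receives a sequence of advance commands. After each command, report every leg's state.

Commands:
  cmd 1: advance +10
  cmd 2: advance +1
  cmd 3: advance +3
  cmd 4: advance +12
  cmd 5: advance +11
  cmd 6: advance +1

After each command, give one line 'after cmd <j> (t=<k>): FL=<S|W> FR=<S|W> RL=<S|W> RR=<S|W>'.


start t=1: FL=W FR=W RL=W RR=W
cmd 1: advance +10 → t=11, phase=(2,8,2,8) → FL=S FR=W RL=S RR=W
cmd 2: advance +1 → t=12, phase=(3,9,3,9) → FL=W FR=W RL=W RR=W
cmd 3: advance +3 → t=15, phase=(6,0,6,0) → FL=W FR=S RL=W RR=S
cmd 4: advance +12 → t=27, phase=(6,0,6,0) → FL=W FR=S RL=W RR=S
cmd 5: advance +11 → t=38, phase=(5,11,5,11) → FL=W FR=W RL=W RR=W
cmd 6: advance +1 → t=39, phase=(6,0,6,0) → FL=W FR=S RL=W RR=S

after cmd 1 (t=11): FL=S FR=W RL=S RR=W
after cmd 2 (t=12): FL=W FR=W RL=W RR=W
after cmd 3 (t=15): FL=W FR=S RL=W RR=S
after cmd 4 (t=27): FL=W FR=S RL=W RR=S
after cmd 5 (t=38): FL=W FR=W RL=W RR=W
after cmd 6 (t=39): FL=W FR=S RL=W RR=S


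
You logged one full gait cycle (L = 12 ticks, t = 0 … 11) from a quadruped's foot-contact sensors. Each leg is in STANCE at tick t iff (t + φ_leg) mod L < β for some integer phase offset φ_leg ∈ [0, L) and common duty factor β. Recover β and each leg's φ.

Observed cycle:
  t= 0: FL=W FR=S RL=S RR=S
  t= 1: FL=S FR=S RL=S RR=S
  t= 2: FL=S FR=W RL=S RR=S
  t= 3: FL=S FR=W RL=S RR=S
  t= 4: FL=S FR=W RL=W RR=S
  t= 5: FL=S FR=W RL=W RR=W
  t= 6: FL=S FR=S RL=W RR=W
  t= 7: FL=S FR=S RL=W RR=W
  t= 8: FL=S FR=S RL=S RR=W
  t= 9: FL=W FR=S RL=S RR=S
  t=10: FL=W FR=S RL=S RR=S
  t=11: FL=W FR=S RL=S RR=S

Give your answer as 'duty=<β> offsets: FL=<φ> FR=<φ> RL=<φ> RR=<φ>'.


duty=8 offsets: FL=11 FR=6 RL=4 RR=3

duty β = stance ticks per leg = 8
FL: stance ticks = 8; W→S at t=1 → φ=11
FR: stance ticks = 8; W→S at t=6 → φ=6
RL: stance ticks = 8; W→S at t=8 → φ=4
RR: stance ticks = 8; W→S at t=9 → φ=3


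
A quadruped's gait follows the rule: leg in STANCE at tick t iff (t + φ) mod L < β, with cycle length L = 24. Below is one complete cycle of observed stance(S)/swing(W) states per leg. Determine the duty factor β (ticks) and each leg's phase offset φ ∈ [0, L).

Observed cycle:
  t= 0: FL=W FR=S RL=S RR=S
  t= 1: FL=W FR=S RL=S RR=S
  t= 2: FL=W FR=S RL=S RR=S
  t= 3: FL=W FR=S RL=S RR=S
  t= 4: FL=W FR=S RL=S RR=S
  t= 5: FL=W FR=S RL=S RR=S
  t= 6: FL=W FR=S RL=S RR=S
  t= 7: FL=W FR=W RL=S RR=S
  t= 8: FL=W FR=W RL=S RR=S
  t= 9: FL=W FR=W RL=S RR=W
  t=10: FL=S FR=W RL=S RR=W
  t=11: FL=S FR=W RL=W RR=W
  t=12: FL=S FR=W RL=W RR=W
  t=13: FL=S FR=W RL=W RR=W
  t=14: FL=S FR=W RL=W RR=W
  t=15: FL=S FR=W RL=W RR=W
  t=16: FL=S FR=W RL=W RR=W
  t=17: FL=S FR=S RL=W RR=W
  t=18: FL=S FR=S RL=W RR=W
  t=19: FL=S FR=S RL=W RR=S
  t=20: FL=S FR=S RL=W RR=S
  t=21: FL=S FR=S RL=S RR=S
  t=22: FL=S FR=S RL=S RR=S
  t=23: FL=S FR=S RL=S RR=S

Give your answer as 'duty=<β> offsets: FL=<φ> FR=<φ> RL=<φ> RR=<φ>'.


duty=14 offsets: FL=14 FR=7 RL=3 RR=5

duty β = stance ticks per leg = 14
FL: stance ticks = 14; W→S at t=10 → φ=14
FR: stance ticks = 14; W→S at t=17 → φ=7
RL: stance ticks = 14; W→S at t=21 → φ=3
RR: stance ticks = 14; W→S at t=19 → φ=5


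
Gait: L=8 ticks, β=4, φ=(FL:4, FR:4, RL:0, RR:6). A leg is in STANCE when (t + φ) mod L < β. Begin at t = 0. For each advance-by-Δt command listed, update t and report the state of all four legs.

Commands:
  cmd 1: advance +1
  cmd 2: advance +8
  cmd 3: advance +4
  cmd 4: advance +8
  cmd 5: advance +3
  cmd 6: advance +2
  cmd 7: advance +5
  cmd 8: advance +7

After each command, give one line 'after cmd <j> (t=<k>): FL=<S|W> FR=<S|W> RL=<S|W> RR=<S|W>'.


start t=0: FL=W FR=W RL=S RR=W
cmd 1: advance +1 → t=1, phase=(5,5,1,7) → FL=W FR=W RL=S RR=W
cmd 2: advance +8 → t=9, phase=(5,5,1,7) → FL=W FR=W RL=S RR=W
cmd 3: advance +4 → t=13, phase=(1,1,5,3) → FL=S FR=S RL=W RR=S
cmd 4: advance +8 → t=21, phase=(1,1,5,3) → FL=S FR=S RL=W RR=S
cmd 5: advance +3 → t=24, phase=(4,4,0,6) → FL=W FR=W RL=S RR=W
cmd 6: advance +2 → t=26, phase=(6,6,2,0) → FL=W FR=W RL=S RR=S
cmd 7: advance +5 → t=31, phase=(3,3,7,5) → FL=S FR=S RL=W RR=W
cmd 8: advance +7 → t=38, phase=(2,2,6,4) → FL=S FR=S RL=W RR=W

after cmd 1 (t=1): FL=W FR=W RL=S RR=W
after cmd 2 (t=9): FL=W FR=W RL=S RR=W
after cmd 3 (t=13): FL=S FR=S RL=W RR=S
after cmd 4 (t=21): FL=S FR=S RL=W RR=S
after cmd 5 (t=24): FL=W FR=W RL=S RR=W
after cmd 6 (t=26): FL=W FR=W RL=S RR=S
after cmd 7 (t=31): FL=S FR=S RL=W RR=W
after cmd 8 (t=38): FL=S FR=S RL=W RR=W


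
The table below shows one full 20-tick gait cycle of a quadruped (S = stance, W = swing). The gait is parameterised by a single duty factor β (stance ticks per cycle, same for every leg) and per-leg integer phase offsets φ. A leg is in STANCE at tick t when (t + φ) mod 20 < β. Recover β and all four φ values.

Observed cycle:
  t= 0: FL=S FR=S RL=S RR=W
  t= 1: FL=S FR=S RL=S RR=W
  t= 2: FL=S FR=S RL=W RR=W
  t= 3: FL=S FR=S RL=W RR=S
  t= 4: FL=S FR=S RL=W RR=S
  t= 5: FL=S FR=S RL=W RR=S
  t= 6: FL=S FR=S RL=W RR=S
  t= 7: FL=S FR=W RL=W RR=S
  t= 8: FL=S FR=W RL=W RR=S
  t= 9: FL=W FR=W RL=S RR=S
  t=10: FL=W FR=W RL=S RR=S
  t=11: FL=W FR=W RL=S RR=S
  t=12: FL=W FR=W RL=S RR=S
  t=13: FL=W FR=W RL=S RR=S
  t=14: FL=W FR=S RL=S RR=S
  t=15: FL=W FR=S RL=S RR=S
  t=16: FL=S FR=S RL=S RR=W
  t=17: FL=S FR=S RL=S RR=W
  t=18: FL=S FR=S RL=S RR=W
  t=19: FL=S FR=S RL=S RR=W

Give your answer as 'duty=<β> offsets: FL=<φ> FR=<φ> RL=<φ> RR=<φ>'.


duty=13 offsets: FL=4 FR=6 RL=11 RR=17

duty β = stance ticks per leg = 13
FL: stance ticks = 13; W→S at t=16 → φ=4
FR: stance ticks = 13; W→S at t=14 → φ=6
RL: stance ticks = 13; W→S at t=9 → φ=11
RR: stance ticks = 13; W→S at t=3 → φ=17


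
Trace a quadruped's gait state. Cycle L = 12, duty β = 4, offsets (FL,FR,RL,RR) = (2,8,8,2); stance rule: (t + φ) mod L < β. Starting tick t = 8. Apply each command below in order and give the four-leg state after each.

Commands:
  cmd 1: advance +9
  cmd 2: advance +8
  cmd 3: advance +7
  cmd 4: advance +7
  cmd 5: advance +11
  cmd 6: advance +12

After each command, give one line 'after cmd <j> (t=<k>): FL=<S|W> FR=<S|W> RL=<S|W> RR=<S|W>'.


after cmd 1 (t=17): FL=W FR=S RL=S RR=W
after cmd 2 (t=25): FL=S FR=W RL=W RR=S
after cmd 3 (t=32): FL=W FR=W RL=W RR=W
after cmd 4 (t=39): FL=W FR=W RL=W RR=W
after cmd 5 (t=50): FL=W FR=W RL=W RR=W
after cmd 6 (t=62): FL=W FR=W RL=W RR=W

start t=8: FL=W FR=W RL=W RR=W
cmd 1: advance +9 → t=17, phase=(7,1,1,7) → FL=W FR=S RL=S RR=W
cmd 2: advance +8 → t=25, phase=(3,9,9,3) → FL=S FR=W RL=W RR=S
cmd 3: advance +7 → t=32, phase=(10,4,4,10) → FL=W FR=W RL=W RR=W
cmd 4: advance +7 → t=39, phase=(5,11,11,5) → FL=W FR=W RL=W RR=W
cmd 5: advance +11 → t=50, phase=(4,10,10,4) → FL=W FR=W RL=W RR=W
cmd 6: advance +12 → t=62, phase=(4,10,10,4) → FL=W FR=W RL=W RR=W


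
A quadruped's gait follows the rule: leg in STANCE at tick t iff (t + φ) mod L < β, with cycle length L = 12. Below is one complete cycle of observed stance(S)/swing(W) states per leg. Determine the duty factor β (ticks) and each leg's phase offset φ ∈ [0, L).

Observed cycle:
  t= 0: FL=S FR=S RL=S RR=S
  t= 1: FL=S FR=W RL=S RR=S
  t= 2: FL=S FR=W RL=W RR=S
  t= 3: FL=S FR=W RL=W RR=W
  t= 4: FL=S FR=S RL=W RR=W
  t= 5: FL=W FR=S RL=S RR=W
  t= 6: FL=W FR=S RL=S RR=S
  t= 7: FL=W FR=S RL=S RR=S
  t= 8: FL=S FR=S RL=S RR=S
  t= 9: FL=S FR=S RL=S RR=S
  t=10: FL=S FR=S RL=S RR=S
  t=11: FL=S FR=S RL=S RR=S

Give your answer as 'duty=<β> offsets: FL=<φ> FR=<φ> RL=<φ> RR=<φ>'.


duty=9 offsets: FL=4 FR=8 RL=7 RR=6

duty β = stance ticks per leg = 9
FL: stance ticks = 9; W→S at t=8 → φ=4
FR: stance ticks = 9; W→S at t=4 → φ=8
RL: stance ticks = 9; W→S at t=5 → φ=7
RR: stance ticks = 9; W→S at t=6 → φ=6


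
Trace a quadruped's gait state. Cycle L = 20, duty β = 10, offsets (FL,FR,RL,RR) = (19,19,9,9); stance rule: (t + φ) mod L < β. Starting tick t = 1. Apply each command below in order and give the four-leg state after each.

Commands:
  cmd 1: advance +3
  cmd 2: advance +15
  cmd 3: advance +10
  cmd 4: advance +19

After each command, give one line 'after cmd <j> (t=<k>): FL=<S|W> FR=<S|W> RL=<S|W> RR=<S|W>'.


start t=1: FL=S FR=S RL=W RR=W
cmd 1: advance +3 → t=4, phase=(3,3,13,13) → FL=S FR=S RL=W RR=W
cmd 2: advance +15 → t=19, phase=(18,18,8,8) → FL=W FR=W RL=S RR=S
cmd 3: advance +10 → t=29, phase=(8,8,18,18) → FL=S FR=S RL=W RR=W
cmd 4: advance +19 → t=48, phase=(7,7,17,17) → FL=S FR=S RL=W RR=W

after cmd 1 (t=4): FL=S FR=S RL=W RR=W
after cmd 2 (t=19): FL=W FR=W RL=S RR=S
after cmd 3 (t=29): FL=S FR=S RL=W RR=W
after cmd 4 (t=48): FL=S FR=S RL=W RR=W


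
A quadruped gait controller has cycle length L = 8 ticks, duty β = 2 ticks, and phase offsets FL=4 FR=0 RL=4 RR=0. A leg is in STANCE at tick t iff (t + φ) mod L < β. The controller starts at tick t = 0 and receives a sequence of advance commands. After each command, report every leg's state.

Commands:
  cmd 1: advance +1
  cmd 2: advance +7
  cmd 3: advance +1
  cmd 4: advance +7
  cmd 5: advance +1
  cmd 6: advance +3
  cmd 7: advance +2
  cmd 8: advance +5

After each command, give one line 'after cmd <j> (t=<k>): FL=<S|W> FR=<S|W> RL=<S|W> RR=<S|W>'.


start t=0: FL=W FR=S RL=W RR=S
cmd 1: advance +1 → t=1, phase=(5,1,5,1) → FL=W FR=S RL=W RR=S
cmd 2: advance +7 → t=8, phase=(4,0,4,0) → FL=W FR=S RL=W RR=S
cmd 3: advance +1 → t=9, phase=(5,1,5,1) → FL=W FR=S RL=W RR=S
cmd 4: advance +7 → t=16, phase=(4,0,4,0) → FL=W FR=S RL=W RR=S
cmd 5: advance +1 → t=17, phase=(5,1,5,1) → FL=W FR=S RL=W RR=S
cmd 6: advance +3 → t=20, phase=(0,4,0,4) → FL=S FR=W RL=S RR=W
cmd 7: advance +2 → t=22, phase=(2,6,2,6) → FL=W FR=W RL=W RR=W
cmd 8: advance +5 → t=27, phase=(7,3,7,3) → FL=W FR=W RL=W RR=W

after cmd 1 (t=1): FL=W FR=S RL=W RR=S
after cmd 2 (t=8): FL=W FR=S RL=W RR=S
after cmd 3 (t=9): FL=W FR=S RL=W RR=S
after cmd 4 (t=16): FL=W FR=S RL=W RR=S
after cmd 5 (t=17): FL=W FR=S RL=W RR=S
after cmd 6 (t=20): FL=S FR=W RL=S RR=W
after cmd 7 (t=22): FL=W FR=W RL=W RR=W
after cmd 8 (t=27): FL=W FR=W RL=W RR=W


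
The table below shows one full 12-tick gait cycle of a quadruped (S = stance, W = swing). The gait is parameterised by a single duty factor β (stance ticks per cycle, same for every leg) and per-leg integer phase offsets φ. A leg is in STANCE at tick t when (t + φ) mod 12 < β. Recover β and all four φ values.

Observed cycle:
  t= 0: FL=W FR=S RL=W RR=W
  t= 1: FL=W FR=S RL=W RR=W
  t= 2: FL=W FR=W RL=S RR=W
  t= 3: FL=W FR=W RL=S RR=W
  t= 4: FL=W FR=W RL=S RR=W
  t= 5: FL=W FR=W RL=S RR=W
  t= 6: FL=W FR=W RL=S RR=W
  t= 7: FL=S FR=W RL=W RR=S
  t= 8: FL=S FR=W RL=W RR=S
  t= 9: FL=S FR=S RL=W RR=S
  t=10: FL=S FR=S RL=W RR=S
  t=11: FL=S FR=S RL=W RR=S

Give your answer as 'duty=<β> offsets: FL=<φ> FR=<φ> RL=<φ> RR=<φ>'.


duty β = stance ticks per leg = 5
FL: stance ticks = 5; W→S at t=7 → φ=5
FR: stance ticks = 5; W→S at t=9 → φ=3
RL: stance ticks = 5; W→S at t=2 → φ=10
RR: stance ticks = 5; W→S at t=7 → φ=5

duty=5 offsets: FL=5 FR=3 RL=10 RR=5


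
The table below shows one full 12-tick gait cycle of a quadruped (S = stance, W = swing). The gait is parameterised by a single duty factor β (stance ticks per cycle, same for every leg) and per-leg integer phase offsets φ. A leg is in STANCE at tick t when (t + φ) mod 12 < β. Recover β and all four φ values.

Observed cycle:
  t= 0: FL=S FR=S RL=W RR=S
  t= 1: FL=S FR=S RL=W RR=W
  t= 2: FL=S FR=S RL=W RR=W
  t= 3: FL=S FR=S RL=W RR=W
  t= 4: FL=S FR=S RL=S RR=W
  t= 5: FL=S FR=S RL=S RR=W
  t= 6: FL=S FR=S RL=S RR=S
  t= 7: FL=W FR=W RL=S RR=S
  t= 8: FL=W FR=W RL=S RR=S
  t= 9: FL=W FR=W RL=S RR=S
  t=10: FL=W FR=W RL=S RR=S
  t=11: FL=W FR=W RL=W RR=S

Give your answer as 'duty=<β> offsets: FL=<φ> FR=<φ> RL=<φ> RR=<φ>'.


duty=7 offsets: FL=0 FR=0 RL=8 RR=6

duty β = stance ticks per leg = 7
FL: stance ticks = 7; W→S at t=0 → φ=0
FR: stance ticks = 7; W→S at t=0 → φ=0
RL: stance ticks = 7; W→S at t=4 → φ=8
RR: stance ticks = 7; W→S at t=6 → φ=6


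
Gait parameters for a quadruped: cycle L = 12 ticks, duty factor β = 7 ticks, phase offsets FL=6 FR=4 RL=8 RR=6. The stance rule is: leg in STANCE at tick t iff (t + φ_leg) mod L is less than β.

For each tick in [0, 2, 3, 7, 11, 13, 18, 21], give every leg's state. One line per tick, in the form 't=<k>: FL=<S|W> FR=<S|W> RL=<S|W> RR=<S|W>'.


t=0: phase=(6,4,8,6) vs β=7 → FL=S FR=S RL=W RR=S
t=2: phase=(8,6,10,8) vs β=7 → FL=W FR=S RL=W RR=W
t=3: phase=(9,7,11,9) vs β=7 → FL=W FR=W RL=W RR=W
t=7: phase=(1,11,3,1) vs β=7 → FL=S FR=W RL=S RR=S
t=11: phase=(5,3,7,5) vs β=7 → FL=S FR=S RL=W RR=S
t=13: phase=(7,5,9,7) vs β=7 → FL=W FR=S RL=W RR=W
t=18: phase=(0,10,2,0) vs β=7 → FL=S FR=W RL=S RR=S
t=21: phase=(3,1,5,3) vs β=7 → FL=S FR=S RL=S RR=S

t=0: FL=S FR=S RL=W RR=S
t=2: FL=W FR=S RL=W RR=W
t=3: FL=W FR=W RL=W RR=W
t=7: FL=S FR=W RL=S RR=S
t=11: FL=S FR=S RL=W RR=S
t=13: FL=W FR=S RL=W RR=W
t=18: FL=S FR=W RL=S RR=S
t=21: FL=S FR=S RL=S RR=S


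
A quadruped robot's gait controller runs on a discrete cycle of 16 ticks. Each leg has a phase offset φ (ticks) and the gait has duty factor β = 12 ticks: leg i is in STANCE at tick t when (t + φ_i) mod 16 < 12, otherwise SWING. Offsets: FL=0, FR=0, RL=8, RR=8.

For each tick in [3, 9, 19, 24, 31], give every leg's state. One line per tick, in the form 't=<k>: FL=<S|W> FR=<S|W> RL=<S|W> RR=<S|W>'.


t=3: FL=S FR=S RL=S RR=S
t=9: FL=S FR=S RL=S RR=S
t=19: FL=S FR=S RL=S RR=S
t=24: FL=S FR=S RL=S RR=S
t=31: FL=W FR=W RL=S RR=S

t=3: phase=(3,3,11,11) vs β=12 → FL=S FR=S RL=S RR=S
t=9: phase=(9,9,1,1) vs β=12 → FL=S FR=S RL=S RR=S
t=19: phase=(3,3,11,11) vs β=12 → FL=S FR=S RL=S RR=S
t=24: phase=(8,8,0,0) vs β=12 → FL=S FR=S RL=S RR=S
t=31: phase=(15,15,7,7) vs β=12 → FL=W FR=W RL=S RR=S


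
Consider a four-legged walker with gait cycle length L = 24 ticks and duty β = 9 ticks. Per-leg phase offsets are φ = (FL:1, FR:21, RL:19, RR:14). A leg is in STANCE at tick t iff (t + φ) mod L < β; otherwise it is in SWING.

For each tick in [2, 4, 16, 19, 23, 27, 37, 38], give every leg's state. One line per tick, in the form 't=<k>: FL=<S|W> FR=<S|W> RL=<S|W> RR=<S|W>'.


t=2: FL=S FR=W RL=W RR=W
t=4: FL=S FR=S RL=W RR=W
t=16: FL=W FR=W RL=W RR=S
t=19: FL=W FR=W RL=W RR=W
t=23: FL=S FR=W RL=W RR=W
t=27: FL=S FR=S RL=W RR=W
t=37: FL=W FR=W RL=S RR=S
t=38: FL=W FR=W RL=W RR=S

t=2: phase=(3,23,21,16) vs β=9 → FL=S FR=W RL=W RR=W
t=4: phase=(5,1,23,18) vs β=9 → FL=S FR=S RL=W RR=W
t=16: phase=(17,13,11,6) vs β=9 → FL=W FR=W RL=W RR=S
t=19: phase=(20,16,14,9) vs β=9 → FL=W FR=W RL=W RR=W
t=23: phase=(0,20,18,13) vs β=9 → FL=S FR=W RL=W RR=W
t=27: phase=(4,0,22,17) vs β=9 → FL=S FR=S RL=W RR=W
t=37: phase=(14,10,8,3) vs β=9 → FL=W FR=W RL=S RR=S
t=38: phase=(15,11,9,4) vs β=9 → FL=W FR=W RL=W RR=S


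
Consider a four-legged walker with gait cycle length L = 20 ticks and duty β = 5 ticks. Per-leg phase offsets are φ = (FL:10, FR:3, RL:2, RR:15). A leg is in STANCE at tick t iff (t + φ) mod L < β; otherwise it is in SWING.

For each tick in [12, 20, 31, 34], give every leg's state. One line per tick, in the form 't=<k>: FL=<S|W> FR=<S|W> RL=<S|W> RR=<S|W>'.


t=12: phase=(2,15,14,7) vs β=5 → FL=S FR=W RL=W RR=W
t=20: phase=(10,3,2,15) vs β=5 → FL=W FR=S RL=S RR=W
t=31: phase=(1,14,13,6) vs β=5 → FL=S FR=W RL=W RR=W
t=34: phase=(4,17,16,9) vs β=5 → FL=S FR=W RL=W RR=W

t=12: FL=S FR=W RL=W RR=W
t=20: FL=W FR=S RL=S RR=W
t=31: FL=S FR=W RL=W RR=W
t=34: FL=S FR=W RL=W RR=W


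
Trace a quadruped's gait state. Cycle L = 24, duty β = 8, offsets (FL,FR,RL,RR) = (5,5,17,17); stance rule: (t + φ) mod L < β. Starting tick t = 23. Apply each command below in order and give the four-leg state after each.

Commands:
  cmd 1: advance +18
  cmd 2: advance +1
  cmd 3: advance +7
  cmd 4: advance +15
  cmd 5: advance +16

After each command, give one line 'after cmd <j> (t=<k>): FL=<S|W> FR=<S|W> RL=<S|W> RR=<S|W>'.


after cmd 1 (t=41): FL=W FR=W RL=W RR=W
after cmd 2 (t=42): FL=W FR=W RL=W RR=W
after cmd 3 (t=49): FL=S FR=S RL=W RR=W
after cmd 4 (t=64): FL=W FR=W RL=W RR=W
after cmd 5 (t=80): FL=W FR=W RL=S RR=S

start t=23: FL=S FR=S RL=W RR=W
cmd 1: advance +18 → t=41, phase=(22,22,10,10) → FL=W FR=W RL=W RR=W
cmd 2: advance +1 → t=42, phase=(23,23,11,11) → FL=W FR=W RL=W RR=W
cmd 3: advance +7 → t=49, phase=(6,6,18,18) → FL=S FR=S RL=W RR=W
cmd 4: advance +15 → t=64, phase=(21,21,9,9) → FL=W FR=W RL=W RR=W
cmd 5: advance +16 → t=80, phase=(13,13,1,1) → FL=W FR=W RL=S RR=S


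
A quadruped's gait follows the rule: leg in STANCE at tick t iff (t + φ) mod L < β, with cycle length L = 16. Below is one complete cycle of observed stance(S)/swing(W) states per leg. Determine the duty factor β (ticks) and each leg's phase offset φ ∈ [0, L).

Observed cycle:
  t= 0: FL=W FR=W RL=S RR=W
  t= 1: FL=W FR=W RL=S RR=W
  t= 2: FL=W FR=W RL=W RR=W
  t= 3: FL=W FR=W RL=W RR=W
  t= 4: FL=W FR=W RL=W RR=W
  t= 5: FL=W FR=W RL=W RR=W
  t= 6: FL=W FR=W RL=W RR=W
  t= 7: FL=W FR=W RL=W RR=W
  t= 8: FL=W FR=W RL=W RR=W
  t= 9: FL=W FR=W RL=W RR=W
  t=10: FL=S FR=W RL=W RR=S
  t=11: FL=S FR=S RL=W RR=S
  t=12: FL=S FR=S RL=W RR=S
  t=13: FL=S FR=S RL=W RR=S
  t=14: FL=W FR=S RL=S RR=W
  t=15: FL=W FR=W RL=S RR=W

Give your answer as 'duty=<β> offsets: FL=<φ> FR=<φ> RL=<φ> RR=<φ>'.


duty β = stance ticks per leg = 4
FL: stance ticks = 4; W→S at t=10 → φ=6
FR: stance ticks = 4; W→S at t=11 → φ=5
RL: stance ticks = 4; W→S at t=14 → φ=2
RR: stance ticks = 4; W→S at t=10 → φ=6

duty=4 offsets: FL=6 FR=5 RL=2 RR=6


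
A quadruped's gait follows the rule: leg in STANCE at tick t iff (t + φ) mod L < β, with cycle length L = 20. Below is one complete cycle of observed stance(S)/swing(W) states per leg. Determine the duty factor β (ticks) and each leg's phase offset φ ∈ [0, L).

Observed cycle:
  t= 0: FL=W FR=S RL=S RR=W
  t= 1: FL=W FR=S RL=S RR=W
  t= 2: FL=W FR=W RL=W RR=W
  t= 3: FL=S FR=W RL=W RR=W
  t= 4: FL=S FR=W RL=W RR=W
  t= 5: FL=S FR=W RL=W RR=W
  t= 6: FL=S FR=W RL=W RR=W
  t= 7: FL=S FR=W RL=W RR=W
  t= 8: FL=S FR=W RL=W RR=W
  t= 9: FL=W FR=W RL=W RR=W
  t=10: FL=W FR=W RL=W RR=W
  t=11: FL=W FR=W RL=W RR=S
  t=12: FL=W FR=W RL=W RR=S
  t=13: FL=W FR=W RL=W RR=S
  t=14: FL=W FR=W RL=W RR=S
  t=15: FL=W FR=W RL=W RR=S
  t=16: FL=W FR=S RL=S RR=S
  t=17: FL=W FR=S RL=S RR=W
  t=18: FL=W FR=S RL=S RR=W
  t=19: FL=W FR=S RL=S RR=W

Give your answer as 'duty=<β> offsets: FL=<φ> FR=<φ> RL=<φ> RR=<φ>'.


duty=6 offsets: FL=17 FR=4 RL=4 RR=9

duty β = stance ticks per leg = 6
FL: stance ticks = 6; W→S at t=3 → φ=17
FR: stance ticks = 6; W→S at t=16 → φ=4
RL: stance ticks = 6; W→S at t=16 → φ=4
RR: stance ticks = 6; W→S at t=11 → φ=9


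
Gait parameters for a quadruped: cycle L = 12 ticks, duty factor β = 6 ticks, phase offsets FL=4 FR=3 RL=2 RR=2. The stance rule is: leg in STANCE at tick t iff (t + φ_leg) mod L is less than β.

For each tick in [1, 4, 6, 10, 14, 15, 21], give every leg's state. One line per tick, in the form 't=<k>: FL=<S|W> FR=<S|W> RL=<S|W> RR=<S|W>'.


t=1: FL=S FR=S RL=S RR=S
t=4: FL=W FR=W RL=W RR=W
t=6: FL=W FR=W RL=W RR=W
t=10: FL=S FR=S RL=S RR=S
t=14: FL=W FR=S RL=S RR=S
t=15: FL=W FR=W RL=S RR=S
t=21: FL=S FR=S RL=W RR=W

t=1: phase=(5,4,3,3) vs β=6 → FL=S FR=S RL=S RR=S
t=4: phase=(8,7,6,6) vs β=6 → FL=W FR=W RL=W RR=W
t=6: phase=(10,9,8,8) vs β=6 → FL=W FR=W RL=W RR=W
t=10: phase=(2,1,0,0) vs β=6 → FL=S FR=S RL=S RR=S
t=14: phase=(6,5,4,4) vs β=6 → FL=W FR=S RL=S RR=S
t=15: phase=(7,6,5,5) vs β=6 → FL=W FR=W RL=S RR=S
t=21: phase=(1,0,11,11) vs β=6 → FL=S FR=S RL=W RR=W
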